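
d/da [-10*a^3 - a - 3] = -30*a^2 - 1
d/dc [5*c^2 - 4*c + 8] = 10*c - 4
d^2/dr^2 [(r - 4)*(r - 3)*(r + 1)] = 6*r - 12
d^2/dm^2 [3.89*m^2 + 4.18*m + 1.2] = 7.78000000000000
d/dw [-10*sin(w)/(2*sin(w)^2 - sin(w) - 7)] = 10*(8 - cos(2*w))*cos(w)/(sin(w) + cos(2*w) + 6)^2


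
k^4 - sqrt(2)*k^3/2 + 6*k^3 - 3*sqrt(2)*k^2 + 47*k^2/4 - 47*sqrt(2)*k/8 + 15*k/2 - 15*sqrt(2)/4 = (k + 3/2)*(k + 2)*(k + 5/2)*(k - sqrt(2)/2)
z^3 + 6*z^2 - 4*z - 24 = (z - 2)*(z + 2)*(z + 6)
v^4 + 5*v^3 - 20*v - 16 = (v - 2)*(v + 1)*(v + 2)*(v + 4)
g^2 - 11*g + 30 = (g - 6)*(g - 5)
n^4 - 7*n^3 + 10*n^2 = n^2*(n - 5)*(n - 2)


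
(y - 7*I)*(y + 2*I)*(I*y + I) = I*y^3 + 5*y^2 + I*y^2 + 5*y + 14*I*y + 14*I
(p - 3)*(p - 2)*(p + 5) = p^3 - 19*p + 30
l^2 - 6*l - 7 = (l - 7)*(l + 1)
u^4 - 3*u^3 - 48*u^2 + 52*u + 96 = (u - 8)*(u - 2)*(u + 1)*(u + 6)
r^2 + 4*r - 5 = (r - 1)*(r + 5)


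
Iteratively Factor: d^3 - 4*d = (d)*(d^2 - 4) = d*(d + 2)*(d - 2)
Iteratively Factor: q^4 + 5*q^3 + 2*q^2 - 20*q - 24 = (q + 2)*(q^3 + 3*q^2 - 4*q - 12) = (q + 2)*(q + 3)*(q^2 - 4) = (q + 2)^2*(q + 3)*(q - 2)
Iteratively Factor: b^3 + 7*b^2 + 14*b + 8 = (b + 2)*(b^2 + 5*b + 4) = (b + 2)*(b + 4)*(b + 1)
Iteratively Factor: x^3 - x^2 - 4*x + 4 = (x + 2)*(x^2 - 3*x + 2) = (x - 1)*(x + 2)*(x - 2)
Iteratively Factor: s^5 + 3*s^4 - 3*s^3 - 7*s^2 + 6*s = (s + 2)*(s^4 + s^3 - 5*s^2 + 3*s) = s*(s + 2)*(s^3 + s^2 - 5*s + 3) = s*(s - 1)*(s + 2)*(s^2 + 2*s - 3) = s*(s - 1)^2*(s + 2)*(s + 3)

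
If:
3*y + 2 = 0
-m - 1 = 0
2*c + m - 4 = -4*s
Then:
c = 5/2 - 2*s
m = -1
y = -2/3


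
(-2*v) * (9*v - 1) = -18*v^2 + 2*v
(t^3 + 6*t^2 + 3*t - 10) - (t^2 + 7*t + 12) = t^3 + 5*t^2 - 4*t - 22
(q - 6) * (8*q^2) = 8*q^3 - 48*q^2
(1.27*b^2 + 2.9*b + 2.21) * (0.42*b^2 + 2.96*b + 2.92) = 0.5334*b^4 + 4.9772*b^3 + 13.2206*b^2 + 15.0096*b + 6.4532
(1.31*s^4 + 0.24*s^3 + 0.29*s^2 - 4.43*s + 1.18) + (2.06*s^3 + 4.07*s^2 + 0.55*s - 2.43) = 1.31*s^4 + 2.3*s^3 + 4.36*s^2 - 3.88*s - 1.25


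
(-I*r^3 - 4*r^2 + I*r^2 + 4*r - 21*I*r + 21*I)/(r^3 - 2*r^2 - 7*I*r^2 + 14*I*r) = (-I*r^2 + r*(3 + I) - 3)/(r*(r - 2))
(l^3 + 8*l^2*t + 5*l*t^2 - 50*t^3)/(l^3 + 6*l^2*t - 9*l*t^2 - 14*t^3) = (l^2 + 10*l*t + 25*t^2)/(l^2 + 8*l*t + 7*t^2)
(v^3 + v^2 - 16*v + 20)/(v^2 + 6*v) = (v^3 + v^2 - 16*v + 20)/(v*(v + 6))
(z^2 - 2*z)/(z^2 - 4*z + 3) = z*(z - 2)/(z^2 - 4*z + 3)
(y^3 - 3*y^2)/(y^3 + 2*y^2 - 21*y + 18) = y^2/(y^2 + 5*y - 6)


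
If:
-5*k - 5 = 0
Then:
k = -1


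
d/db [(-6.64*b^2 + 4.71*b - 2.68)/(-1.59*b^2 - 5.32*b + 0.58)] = (42.8137*b^2 - 16.2248*b - 11.5258)/(2.5281*b^4 + 16.9176*b^3 + 26.458*b^2 - 6.1712*b + 0.3364)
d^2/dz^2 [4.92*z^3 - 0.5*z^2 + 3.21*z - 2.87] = 29.52*z - 1.0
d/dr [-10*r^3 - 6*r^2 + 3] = 6*r*(-5*r - 2)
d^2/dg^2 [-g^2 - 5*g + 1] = -2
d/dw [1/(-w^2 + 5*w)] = (2*w - 5)/(w^2*(w - 5)^2)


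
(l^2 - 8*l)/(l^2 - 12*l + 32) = l/(l - 4)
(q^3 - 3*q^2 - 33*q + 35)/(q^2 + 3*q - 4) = (q^2 - 2*q - 35)/(q + 4)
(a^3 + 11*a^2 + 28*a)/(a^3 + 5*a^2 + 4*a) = (a + 7)/(a + 1)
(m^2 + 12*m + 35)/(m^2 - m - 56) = (m + 5)/(m - 8)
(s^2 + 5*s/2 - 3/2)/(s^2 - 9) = (s - 1/2)/(s - 3)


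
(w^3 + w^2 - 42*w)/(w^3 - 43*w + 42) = w/(w - 1)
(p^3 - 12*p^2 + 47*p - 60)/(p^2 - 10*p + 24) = (p^2 - 8*p + 15)/(p - 6)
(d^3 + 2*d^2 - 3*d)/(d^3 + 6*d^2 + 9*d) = (d - 1)/(d + 3)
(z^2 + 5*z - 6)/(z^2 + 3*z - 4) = (z + 6)/(z + 4)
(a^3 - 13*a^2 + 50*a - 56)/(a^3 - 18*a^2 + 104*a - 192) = (a^2 - 9*a + 14)/(a^2 - 14*a + 48)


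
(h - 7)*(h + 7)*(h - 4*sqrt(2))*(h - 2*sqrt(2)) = h^4 - 6*sqrt(2)*h^3 - 33*h^2 + 294*sqrt(2)*h - 784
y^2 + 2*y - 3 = (y - 1)*(y + 3)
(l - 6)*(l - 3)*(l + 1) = l^3 - 8*l^2 + 9*l + 18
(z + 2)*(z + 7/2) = z^2 + 11*z/2 + 7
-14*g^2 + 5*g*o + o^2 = (-2*g + o)*(7*g + o)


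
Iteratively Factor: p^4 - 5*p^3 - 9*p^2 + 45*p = (p + 3)*(p^3 - 8*p^2 + 15*p) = (p - 5)*(p + 3)*(p^2 - 3*p) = p*(p - 5)*(p + 3)*(p - 3)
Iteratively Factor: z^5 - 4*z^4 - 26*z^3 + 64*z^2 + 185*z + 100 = (z + 1)*(z^4 - 5*z^3 - 21*z^2 + 85*z + 100) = (z + 1)^2*(z^3 - 6*z^2 - 15*z + 100) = (z - 5)*(z + 1)^2*(z^2 - z - 20) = (z - 5)*(z + 1)^2*(z + 4)*(z - 5)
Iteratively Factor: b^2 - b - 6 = (b - 3)*(b + 2)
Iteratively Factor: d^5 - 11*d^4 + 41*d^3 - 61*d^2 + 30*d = (d - 5)*(d^4 - 6*d^3 + 11*d^2 - 6*d) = (d - 5)*(d - 3)*(d^3 - 3*d^2 + 2*d) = d*(d - 5)*(d - 3)*(d^2 - 3*d + 2) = d*(d - 5)*(d - 3)*(d - 1)*(d - 2)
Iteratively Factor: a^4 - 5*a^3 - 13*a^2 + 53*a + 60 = (a - 5)*(a^3 - 13*a - 12) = (a - 5)*(a + 1)*(a^2 - a - 12) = (a - 5)*(a - 4)*(a + 1)*(a + 3)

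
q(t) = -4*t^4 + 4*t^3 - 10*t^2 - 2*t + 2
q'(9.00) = -10874.00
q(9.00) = -24154.00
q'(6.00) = -3146.00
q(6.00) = -4690.00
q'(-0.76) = 27.15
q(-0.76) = -5.35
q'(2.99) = -382.21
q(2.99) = -306.16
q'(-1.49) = 107.37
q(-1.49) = -50.17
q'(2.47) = -219.30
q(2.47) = -152.56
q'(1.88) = -103.50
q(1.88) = -60.49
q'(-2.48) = 365.45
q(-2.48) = -266.87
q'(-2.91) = 552.09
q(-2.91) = -462.26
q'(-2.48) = 365.45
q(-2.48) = -266.87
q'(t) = -16*t^3 + 12*t^2 - 20*t - 2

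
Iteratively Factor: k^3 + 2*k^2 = (k)*(k^2 + 2*k) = k*(k + 2)*(k)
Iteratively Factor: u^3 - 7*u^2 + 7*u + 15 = (u - 5)*(u^2 - 2*u - 3) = (u - 5)*(u + 1)*(u - 3)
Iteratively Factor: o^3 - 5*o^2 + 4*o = (o - 4)*(o^2 - o) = o*(o - 4)*(o - 1)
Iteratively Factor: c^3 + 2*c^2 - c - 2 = (c - 1)*(c^2 + 3*c + 2) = (c - 1)*(c + 2)*(c + 1)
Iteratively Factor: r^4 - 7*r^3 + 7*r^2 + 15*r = (r)*(r^3 - 7*r^2 + 7*r + 15) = r*(r + 1)*(r^2 - 8*r + 15) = r*(r - 3)*(r + 1)*(r - 5)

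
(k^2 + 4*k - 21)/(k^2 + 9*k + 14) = (k - 3)/(k + 2)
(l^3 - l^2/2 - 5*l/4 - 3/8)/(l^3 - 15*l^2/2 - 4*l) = (l^2 - l - 3/4)/(l*(l - 8))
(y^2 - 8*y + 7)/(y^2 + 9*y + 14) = (y^2 - 8*y + 7)/(y^2 + 9*y + 14)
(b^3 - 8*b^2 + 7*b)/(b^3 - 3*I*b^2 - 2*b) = (-b^2 + 8*b - 7)/(-b^2 + 3*I*b + 2)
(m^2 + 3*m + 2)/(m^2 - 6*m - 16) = (m + 1)/(m - 8)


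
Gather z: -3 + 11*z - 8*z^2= -8*z^2 + 11*z - 3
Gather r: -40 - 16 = -56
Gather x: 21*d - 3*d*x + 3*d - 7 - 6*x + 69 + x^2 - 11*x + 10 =24*d + x^2 + x*(-3*d - 17) + 72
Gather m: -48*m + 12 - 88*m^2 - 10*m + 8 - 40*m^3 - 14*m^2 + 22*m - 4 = -40*m^3 - 102*m^2 - 36*m + 16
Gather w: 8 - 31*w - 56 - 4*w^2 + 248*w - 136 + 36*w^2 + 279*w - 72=32*w^2 + 496*w - 256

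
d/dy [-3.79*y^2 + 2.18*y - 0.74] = 2.18 - 7.58*y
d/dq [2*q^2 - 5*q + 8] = 4*q - 5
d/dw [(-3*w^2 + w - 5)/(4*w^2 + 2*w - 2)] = (-5*w^2 + 26*w + 4)/(2*(4*w^4 + 4*w^3 - 3*w^2 - 2*w + 1))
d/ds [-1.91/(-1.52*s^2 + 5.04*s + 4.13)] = (9.6264 - 5.8064*s)/(-1.52*s^2 + 5.04*s + 4.13)^2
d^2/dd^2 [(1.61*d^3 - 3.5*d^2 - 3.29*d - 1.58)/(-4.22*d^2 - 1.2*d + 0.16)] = (-2.8421709430404e-14*d^5 - 5.6843418860808e-14*d^4 + 74.9203279999999*d^3 + 184.857552*d^2 + 61.087872*d + 8.126592)/(75.151448*d^6 + 64.11024*d^5 + 9.682368*d^4 - 3.13344*d^3 - 0.367104*d^2 + 0.09216*d - 0.004096)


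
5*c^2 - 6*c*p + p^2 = (-5*c + p)*(-c + p)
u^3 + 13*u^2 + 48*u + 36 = (u + 1)*(u + 6)^2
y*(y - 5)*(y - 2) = y^3 - 7*y^2 + 10*y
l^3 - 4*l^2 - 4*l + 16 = (l - 4)*(l - 2)*(l + 2)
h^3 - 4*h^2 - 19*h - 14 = (h - 7)*(h + 1)*(h + 2)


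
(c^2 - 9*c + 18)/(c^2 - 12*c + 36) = (c - 3)/(c - 6)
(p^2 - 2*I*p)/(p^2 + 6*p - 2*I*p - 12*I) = p/(p + 6)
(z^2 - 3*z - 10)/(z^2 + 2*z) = (z - 5)/z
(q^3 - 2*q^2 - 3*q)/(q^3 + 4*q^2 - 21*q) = (q + 1)/(q + 7)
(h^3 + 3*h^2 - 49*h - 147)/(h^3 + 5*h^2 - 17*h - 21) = (h^2 - 4*h - 21)/(h^2 - 2*h - 3)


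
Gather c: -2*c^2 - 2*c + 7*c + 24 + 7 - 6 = -2*c^2 + 5*c + 25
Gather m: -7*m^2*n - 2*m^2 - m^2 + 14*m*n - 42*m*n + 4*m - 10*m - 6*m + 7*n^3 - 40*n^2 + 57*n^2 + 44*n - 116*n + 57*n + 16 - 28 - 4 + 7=m^2*(-7*n - 3) + m*(-28*n - 12) + 7*n^3 + 17*n^2 - 15*n - 9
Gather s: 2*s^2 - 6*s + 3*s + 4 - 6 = 2*s^2 - 3*s - 2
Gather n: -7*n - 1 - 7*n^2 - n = -7*n^2 - 8*n - 1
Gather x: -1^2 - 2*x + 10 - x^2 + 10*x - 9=-x^2 + 8*x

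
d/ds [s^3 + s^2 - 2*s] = 3*s^2 + 2*s - 2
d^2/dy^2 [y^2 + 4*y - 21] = 2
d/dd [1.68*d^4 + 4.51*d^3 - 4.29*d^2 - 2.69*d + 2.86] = 6.72*d^3 + 13.53*d^2 - 8.58*d - 2.69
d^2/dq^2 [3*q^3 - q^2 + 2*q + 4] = 18*q - 2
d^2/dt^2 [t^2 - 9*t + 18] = 2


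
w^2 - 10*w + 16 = (w - 8)*(w - 2)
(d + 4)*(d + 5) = d^2 + 9*d + 20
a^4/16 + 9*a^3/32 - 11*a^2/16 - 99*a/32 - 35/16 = (a/4 + 1/4)*(a/4 + 1/2)*(a - 7/2)*(a + 5)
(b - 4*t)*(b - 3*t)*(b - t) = b^3 - 8*b^2*t + 19*b*t^2 - 12*t^3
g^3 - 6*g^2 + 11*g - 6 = (g - 3)*(g - 2)*(g - 1)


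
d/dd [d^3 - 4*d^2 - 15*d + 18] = 3*d^2 - 8*d - 15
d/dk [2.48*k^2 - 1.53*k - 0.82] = 4.96*k - 1.53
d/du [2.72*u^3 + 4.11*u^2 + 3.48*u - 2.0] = 8.16*u^2 + 8.22*u + 3.48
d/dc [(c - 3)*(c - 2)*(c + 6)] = 3*c^2 + 2*c - 24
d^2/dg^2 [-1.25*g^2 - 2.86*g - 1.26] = -2.50000000000000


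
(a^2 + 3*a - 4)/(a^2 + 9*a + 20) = (a - 1)/(a + 5)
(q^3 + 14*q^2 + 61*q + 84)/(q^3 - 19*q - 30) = (q^2 + 11*q + 28)/(q^2 - 3*q - 10)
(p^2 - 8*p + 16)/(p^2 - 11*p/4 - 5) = 4*(p - 4)/(4*p + 5)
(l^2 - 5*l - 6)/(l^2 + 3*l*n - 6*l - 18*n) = (l + 1)/(l + 3*n)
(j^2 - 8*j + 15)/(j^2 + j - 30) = (j - 3)/(j + 6)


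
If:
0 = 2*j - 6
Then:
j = 3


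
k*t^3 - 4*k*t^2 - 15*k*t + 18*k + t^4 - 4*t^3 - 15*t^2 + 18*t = (k + t)*(t - 6)*(t - 1)*(t + 3)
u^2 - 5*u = u*(u - 5)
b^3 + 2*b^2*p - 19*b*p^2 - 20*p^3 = (b - 4*p)*(b + p)*(b + 5*p)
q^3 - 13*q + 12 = (q - 3)*(q - 1)*(q + 4)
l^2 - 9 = (l - 3)*(l + 3)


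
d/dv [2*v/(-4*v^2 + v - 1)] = 2*(4*v^2 - 1)/(16*v^4 - 8*v^3 + 9*v^2 - 2*v + 1)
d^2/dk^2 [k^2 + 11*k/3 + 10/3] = 2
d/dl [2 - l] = -1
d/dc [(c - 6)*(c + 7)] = 2*c + 1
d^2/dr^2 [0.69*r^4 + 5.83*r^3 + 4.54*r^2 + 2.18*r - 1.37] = 8.28*r^2 + 34.98*r + 9.08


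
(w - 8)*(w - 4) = w^2 - 12*w + 32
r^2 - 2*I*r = r*(r - 2*I)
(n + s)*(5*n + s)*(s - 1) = 5*n^2*s - 5*n^2 + 6*n*s^2 - 6*n*s + s^3 - s^2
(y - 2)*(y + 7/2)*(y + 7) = y^3 + 17*y^2/2 + 7*y/2 - 49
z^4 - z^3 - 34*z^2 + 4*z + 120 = (z - 6)*(z - 2)*(z + 2)*(z + 5)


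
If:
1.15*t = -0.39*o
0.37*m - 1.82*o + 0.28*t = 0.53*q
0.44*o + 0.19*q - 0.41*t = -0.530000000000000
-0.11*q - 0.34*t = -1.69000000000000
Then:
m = -7.59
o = -4.43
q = 10.72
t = 1.50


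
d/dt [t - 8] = 1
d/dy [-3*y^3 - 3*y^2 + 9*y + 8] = -9*y^2 - 6*y + 9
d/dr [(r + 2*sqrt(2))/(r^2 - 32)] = (r^2 - 2*r*(r + 2*sqrt(2)) - 32)/(r^2 - 32)^2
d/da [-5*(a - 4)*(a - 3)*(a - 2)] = -15*a^2 + 90*a - 130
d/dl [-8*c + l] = 1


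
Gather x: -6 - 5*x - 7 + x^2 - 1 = x^2 - 5*x - 14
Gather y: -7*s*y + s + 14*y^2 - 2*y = s + 14*y^2 + y*(-7*s - 2)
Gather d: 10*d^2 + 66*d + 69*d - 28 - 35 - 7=10*d^2 + 135*d - 70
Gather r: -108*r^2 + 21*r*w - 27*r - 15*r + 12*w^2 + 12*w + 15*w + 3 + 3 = -108*r^2 + r*(21*w - 42) + 12*w^2 + 27*w + 6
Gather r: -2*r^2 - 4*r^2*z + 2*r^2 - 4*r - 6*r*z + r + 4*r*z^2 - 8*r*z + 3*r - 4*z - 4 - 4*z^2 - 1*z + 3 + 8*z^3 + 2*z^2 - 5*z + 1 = -4*r^2*z + r*(4*z^2 - 14*z) + 8*z^3 - 2*z^2 - 10*z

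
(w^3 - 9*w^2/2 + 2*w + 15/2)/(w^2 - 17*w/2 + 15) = (w^2 - 2*w - 3)/(w - 6)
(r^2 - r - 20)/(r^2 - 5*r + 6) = (r^2 - r - 20)/(r^2 - 5*r + 6)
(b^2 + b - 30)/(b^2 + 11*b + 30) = (b - 5)/(b + 5)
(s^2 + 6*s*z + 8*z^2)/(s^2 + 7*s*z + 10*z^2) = (s + 4*z)/(s + 5*z)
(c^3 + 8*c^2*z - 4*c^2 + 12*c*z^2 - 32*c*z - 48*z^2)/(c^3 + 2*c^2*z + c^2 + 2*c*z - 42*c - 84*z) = (c^2 + 6*c*z - 4*c - 24*z)/(c^2 + c - 42)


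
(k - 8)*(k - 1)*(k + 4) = k^3 - 5*k^2 - 28*k + 32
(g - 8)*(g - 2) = g^2 - 10*g + 16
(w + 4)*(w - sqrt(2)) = w^2 - sqrt(2)*w + 4*w - 4*sqrt(2)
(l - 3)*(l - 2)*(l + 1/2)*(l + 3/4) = l^4 - 15*l^3/4 + l^2/8 + 45*l/8 + 9/4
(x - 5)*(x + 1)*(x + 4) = x^3 - 21*x - 20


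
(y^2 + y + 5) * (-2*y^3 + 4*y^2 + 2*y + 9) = -2*y^5 + 2*y^4 - 4*y^3 + 31*y^2 + 19*y + 45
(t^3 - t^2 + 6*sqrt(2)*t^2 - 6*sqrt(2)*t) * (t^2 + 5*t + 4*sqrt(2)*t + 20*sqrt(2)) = t^5 + 4*t^4 + 10*sqrt(2)*t^4 + 43*t^3 + 40*sqrt(2)*t^3 - 50*sqrt(2)*t^2 + 192*t^2 - 240*t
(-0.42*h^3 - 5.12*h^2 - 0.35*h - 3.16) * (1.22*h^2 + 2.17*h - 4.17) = -0.5124*h^5 - 7.1578*h^4 - 9.786*h^3 + 16.7357*h^2 - 5.3977*h + 13.1772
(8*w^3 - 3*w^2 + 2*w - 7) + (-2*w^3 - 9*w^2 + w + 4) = 6*w^3 - 12*w^2 + 3*w - 3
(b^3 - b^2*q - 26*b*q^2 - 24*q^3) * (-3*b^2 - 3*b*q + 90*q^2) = -3*b^5 + 171*b^3*q^2 + 60*b^2*q^3 - 2268*b*q^4 - 2160*q^5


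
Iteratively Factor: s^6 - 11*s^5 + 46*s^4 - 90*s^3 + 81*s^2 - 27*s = (s - 3)*(s^5 - 8*s^4 + 22*s^3 - 24*s^2 + 9*s) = s*(s - 3)*(s^4 - 8*s^3 + 22*s^2 - 24*s + 9) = s*(s - 3)*(s - 1)*(s^3 - 7*s^2 + 15*s - 9) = s*(s - 3)^2*(s - 1)*(s^2 - 4*s + 3) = s*(s - 3)^3*(s - 1)*(s - 1)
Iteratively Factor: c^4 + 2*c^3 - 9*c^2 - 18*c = (c - 3)*(c^3 + 5*c^2 + 6*c) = (c - 3)*(c + 2)*(c^2 + 3*c) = (c - 3)*(c + 2)*(c + 3)*(c)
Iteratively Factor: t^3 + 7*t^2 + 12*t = (t + 3)*(t^2 + 4*t) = (t + 3)*(t + 4)*(t)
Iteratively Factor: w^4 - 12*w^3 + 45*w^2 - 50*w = (w)*(w^3 - 12*w^2 + 45*w - 50) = w*(w - 5)*(w^2 - 7*w + 10) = w*(w - 5)^2*(w - 2)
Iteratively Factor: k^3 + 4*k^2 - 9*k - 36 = (k + 3)*(k^2 + k - 12) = (k - 3)*(k + 3)*(k + 4)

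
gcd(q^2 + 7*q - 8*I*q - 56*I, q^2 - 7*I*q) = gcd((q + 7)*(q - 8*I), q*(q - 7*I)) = 1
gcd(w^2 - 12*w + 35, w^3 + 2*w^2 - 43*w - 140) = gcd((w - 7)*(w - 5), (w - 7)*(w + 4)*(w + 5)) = w - 7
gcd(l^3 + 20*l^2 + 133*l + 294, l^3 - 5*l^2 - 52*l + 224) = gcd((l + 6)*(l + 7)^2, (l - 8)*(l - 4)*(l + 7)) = l + 7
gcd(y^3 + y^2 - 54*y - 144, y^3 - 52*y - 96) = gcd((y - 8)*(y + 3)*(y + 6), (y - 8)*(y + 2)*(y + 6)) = y^2 - 2*y - 48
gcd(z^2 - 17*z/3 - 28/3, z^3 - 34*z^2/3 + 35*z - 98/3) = z - 7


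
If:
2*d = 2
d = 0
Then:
No Solution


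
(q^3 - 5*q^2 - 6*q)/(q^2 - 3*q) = (q^2 - 5*q - 6)/(q - 3)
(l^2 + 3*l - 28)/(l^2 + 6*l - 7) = (l - 4)/(l - 1)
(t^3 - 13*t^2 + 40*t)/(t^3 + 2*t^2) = (t^2 - 13*t + 40)/(t*(t + 2))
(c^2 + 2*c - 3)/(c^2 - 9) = (c - 1)/(c - 3)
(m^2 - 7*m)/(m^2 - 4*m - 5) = m*(7 - m)/(-m^2 + 4*m + 5)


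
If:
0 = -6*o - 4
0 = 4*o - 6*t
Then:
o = -2/3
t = -4/9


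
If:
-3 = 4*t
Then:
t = -3/4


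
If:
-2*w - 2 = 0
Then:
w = -1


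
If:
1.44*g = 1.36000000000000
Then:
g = 0.94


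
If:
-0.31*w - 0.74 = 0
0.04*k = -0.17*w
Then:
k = 10.15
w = -2.39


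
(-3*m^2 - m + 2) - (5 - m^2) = -2*m^2 - m - 3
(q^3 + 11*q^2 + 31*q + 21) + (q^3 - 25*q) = 2*q^3 + 11*q^2 + 6*q + 21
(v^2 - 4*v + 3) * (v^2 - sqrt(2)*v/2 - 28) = v^4 - 4*v^3 - sqrt(2)*v^3/2 - 25*v^2 + 2*sqrt(2)*v^2 - 3*sqrt(2)*v/2 + 112*v - 84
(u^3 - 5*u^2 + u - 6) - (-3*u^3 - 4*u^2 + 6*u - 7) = 4*u^3 - u^2 - 5*u + 1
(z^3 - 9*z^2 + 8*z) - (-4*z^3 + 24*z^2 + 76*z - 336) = 5*z^3 - 33*z^2 - 68*z + 336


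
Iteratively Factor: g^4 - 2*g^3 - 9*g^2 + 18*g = (g + 3)*(g^3 - 5*g^2 + 6*g) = (g - 2)*(g + 3)*(g^2 - 3*g) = (g - 3)*(g - 2)*(g + 3)*(g)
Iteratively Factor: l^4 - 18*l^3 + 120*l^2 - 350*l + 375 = (l - 3)*(l^3 - 15*l^2 + 75*l - 125) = (l - 5)*(l - 3)*(l^2 - 10*l + 25) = (l - 5)^2*(l - 3)*(l - 5)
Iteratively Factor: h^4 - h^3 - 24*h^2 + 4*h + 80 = (h - 2)*(h^3 + h^2 - 22*h - 40) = (h - 2)*(h + 2)*(h^2 - h - 20) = (h - 2)*(h + 2)*(h + 4)*(h - 5)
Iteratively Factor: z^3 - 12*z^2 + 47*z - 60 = (z - 4)*(z^2 - 8*z + 15) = (z - 5)*(z - 4)*(z - 3)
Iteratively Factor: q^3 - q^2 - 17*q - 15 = (q + 3)*(q^2 - 4*q - 5) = (q - 5)*(q + 3)*(q + 1)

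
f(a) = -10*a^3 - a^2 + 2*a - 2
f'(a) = -30*a^2 - 2*a + 2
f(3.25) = -349.34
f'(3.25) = -321.38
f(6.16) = -2365.07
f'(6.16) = -1148.69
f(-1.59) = 32.49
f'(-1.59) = -70.66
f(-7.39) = 3964.44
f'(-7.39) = -1621.58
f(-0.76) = 0.29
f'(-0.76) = -13.81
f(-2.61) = 163.76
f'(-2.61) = -197.14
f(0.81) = -6.35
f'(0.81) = -19.30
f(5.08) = -1328.61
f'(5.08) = -782.35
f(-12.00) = 17110.00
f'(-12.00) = -4294.00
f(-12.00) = 17110.00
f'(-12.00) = -4294.00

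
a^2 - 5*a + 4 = (a - 4)*(a - 1)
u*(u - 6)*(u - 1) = u^3 - 7*u^2 + 6*u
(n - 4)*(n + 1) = n^2 - 3*n - 4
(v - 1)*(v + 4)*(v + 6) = v^3 + 9*v^2 + 14*v - 24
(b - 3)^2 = b^2 - 6*b + 9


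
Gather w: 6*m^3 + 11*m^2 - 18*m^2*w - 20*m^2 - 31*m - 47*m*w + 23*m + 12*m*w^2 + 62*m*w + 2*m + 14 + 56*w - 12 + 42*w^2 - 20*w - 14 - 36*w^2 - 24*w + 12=6*m^3 - 9*m^2 - 6*m + w^2*(12*m + 6) + w*(-18*m^2 + 15*m + 12)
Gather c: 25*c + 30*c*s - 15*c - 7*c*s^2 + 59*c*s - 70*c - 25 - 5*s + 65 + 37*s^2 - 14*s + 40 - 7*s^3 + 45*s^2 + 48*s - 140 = c*(-7*s^2 + 89*s - 60) - 7*s^3 + 82*s^2 + 29*s - 60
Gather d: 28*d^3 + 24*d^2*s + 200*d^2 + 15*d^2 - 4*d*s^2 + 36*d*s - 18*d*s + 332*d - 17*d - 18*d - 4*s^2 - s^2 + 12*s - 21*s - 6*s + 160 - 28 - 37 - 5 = 28*d^3 + d^2*(24*s + 215) + d*(-4*s^2 + 18*s + 297) - 5*s^2 - 15*s + 90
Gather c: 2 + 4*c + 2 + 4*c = 8*c + 4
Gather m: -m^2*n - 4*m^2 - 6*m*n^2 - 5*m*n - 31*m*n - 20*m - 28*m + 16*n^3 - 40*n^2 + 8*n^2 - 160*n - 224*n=m^2*(-n - 4) + m*(-6*n^2 - 36*n - 48) + 16*n^3 - 32*n^2 - 384*n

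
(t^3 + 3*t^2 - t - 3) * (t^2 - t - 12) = t^5 + 2*t^4 - 16*t^3 - 38*t^2 + 15*t + 36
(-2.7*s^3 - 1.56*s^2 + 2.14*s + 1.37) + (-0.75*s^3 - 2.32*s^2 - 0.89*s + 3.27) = -3.45*s^3 - 3.88*s^2 + 1.25*s + 4.64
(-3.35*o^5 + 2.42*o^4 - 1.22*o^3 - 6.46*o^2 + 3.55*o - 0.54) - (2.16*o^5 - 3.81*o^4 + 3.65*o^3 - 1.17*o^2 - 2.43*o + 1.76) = -5.51*o^5 + 6.23*o^4 - 4.87*o^3 - 5.29*o^2 + 5.98*o - 2.3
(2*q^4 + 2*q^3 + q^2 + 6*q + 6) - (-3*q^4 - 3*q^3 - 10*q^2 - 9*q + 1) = 5*q^4 + 5*q^3 + 11*q^2 + 15*q + 5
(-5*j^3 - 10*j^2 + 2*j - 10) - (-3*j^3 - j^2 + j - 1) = -2*j^3 - 9*j^2 + j - 9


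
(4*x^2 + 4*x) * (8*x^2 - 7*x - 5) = 32*x^4 + 4*x^3 - 48*x^2 - 20*x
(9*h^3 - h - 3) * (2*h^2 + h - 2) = 18*h^5 + 9*h^4 - 20*h^3 - 7*h^2 - h + 6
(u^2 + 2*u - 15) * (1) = u^2 + 2*u - 15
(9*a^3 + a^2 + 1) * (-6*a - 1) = -54*a^4 - 15*a^3 - a^2 - 6*a - 1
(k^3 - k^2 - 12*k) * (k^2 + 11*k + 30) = k^5 + 10*k^4 + 7*k^3 - 162*k^2 - 360*k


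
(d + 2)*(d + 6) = d^2 + 8*d + 12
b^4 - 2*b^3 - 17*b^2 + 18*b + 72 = (b - 4)*(b - 3)*(b + 2)*(b + 3)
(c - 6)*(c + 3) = c^2 - 3*c - 18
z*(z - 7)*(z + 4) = z^3 - 3*z^2 - 28*z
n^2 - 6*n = n*(n - 6)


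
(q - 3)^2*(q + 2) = q^3 - 4*q^2 - 3*q + 18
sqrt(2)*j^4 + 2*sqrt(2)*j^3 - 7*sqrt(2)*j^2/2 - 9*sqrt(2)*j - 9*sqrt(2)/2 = (j + 1)*(j - 3*sqrt(2)/2)*(j + 3*sqrt(2)/2)*(sqrt(2)*j + sqrt(2))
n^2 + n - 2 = (n - 1)*(n + 2)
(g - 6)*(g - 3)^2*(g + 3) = g^4 - 9*g^3 + 9*g^2 + 81*g - 162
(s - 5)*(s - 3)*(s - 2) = s^3 - 10*s^2 + 31*s - 30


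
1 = 1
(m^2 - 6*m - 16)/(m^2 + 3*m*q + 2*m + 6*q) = (m - 8)/(m + 3*q)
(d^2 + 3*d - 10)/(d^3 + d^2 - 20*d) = (d - 2)/(d*(d - 4))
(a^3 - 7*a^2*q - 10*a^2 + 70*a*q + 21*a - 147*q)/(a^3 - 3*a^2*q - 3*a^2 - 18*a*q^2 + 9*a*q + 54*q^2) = (-a^2 + 7*a*q + 7*a - 49*q)/(-a^2 + 3*a*q + 18*q^2)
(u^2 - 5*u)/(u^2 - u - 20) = u/(u + 4)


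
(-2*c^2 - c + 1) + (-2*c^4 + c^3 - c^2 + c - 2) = -2*c^4 + c^3 - 3*c^2 - 1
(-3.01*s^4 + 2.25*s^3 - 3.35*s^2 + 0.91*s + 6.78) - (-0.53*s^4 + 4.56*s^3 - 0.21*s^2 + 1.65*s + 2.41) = -2.48*s^4 - 2.31*s^3 - 3.14*s^2 - 0.74*s + 4.37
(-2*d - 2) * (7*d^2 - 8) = -14*d^3 - 14*d^2 + 16*d + 16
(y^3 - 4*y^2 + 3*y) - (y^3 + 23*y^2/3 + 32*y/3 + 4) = -35*y^2/3 - 23*y/3 - 4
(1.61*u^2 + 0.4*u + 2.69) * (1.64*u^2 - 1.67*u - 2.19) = 2.6404*u^4 - 2.0327*u^3 + 0.2177*u^2 - 5.3683*u - 5.8911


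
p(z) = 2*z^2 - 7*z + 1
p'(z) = 4*z - 7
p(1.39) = -4.87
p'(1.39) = -1.44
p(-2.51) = 31.17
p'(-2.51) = -17.04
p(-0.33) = 3.53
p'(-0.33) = -8.32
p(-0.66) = 6.49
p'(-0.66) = -9.64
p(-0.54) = 5.36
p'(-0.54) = -9.16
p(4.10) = 5.92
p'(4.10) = 9.40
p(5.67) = 25.61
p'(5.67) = 15.68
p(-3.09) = 41.73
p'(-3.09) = -19.36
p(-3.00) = 40.00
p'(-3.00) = -19.00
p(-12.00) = 373.00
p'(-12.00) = -55.00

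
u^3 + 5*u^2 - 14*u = u*(u - 2)*(u + 7)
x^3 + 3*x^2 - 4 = (x - 1)*(x + 2)^2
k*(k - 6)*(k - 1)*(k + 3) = k^4 - 4*k^3 - 15*k^2 + 18*k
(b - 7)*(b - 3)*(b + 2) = b^3 - 8*b^2 + b + 42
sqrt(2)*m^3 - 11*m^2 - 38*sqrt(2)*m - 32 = (m - 8*sqrt(2))*(m + 2*sqrt(2))*(sqrt(2)*m + 1)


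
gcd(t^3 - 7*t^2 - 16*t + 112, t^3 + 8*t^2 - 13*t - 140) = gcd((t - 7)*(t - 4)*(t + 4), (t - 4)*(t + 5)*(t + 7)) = t - 4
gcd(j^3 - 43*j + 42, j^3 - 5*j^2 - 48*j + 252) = j^2 + j - 42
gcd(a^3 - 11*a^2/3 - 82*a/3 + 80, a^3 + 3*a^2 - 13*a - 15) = a + 5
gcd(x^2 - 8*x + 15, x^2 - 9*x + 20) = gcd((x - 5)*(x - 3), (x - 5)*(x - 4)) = x - 5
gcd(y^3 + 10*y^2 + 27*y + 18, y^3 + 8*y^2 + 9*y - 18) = y^2 + 9*y + 18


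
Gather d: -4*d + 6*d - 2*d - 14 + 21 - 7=0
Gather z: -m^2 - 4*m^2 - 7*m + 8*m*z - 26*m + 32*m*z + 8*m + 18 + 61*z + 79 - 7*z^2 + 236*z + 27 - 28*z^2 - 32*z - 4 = -5*m^2 - 25*m - 35*z^2 + z*(40*m + 265) + 120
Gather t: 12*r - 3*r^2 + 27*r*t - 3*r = -3*r^2 + 27*r*t + 9*r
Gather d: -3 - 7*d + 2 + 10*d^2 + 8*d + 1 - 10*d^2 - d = 0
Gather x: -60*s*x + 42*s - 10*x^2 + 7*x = 42*s - 10*x^2 + x*(7 - 60*s)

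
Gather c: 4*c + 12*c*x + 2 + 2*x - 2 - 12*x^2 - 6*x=c*(12*x + 4) - 12*x^2 - 4*x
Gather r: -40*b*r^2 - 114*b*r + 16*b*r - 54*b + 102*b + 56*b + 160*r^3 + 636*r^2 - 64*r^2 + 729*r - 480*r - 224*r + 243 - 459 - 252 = 104*b + 160*r^3 + r^2*(572 - 40*b) + r*(25 - 98*b) - 468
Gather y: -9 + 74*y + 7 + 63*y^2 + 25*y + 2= 63*y^2 + 99*y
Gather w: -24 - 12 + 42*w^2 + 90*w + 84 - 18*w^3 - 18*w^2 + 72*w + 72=-18*w^3 + 24*w^2 + 162*w + 120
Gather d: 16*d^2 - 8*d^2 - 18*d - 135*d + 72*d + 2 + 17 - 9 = 8*d^2 - 81*d + 10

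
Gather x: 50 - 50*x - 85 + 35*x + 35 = -15*x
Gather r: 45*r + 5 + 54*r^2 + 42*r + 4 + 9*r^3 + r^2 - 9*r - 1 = 9*r^3 + 55*r^2 + 78*r + 8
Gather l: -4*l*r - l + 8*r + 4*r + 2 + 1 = l*(-4*r - 1) + 12*r + 3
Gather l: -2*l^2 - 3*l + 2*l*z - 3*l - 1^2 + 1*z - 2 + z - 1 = -2*l^2 + l*(2*z - 6) + 2*z - 4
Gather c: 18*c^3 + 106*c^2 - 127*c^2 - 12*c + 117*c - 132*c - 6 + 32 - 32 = 18*c^3 - 21*c^2 - 27*c - 6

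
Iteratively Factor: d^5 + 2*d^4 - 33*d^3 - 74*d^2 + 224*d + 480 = (d - 3)*(d^4 + 5*d^3 - 18*d^2 - 128*d - 160) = (d - 3)*(d + 4)*(d^3 + d^2 - 22*d - 40) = (d - 3)*(d + 4)^2*(d^2 - 3*d - 10) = (d - 5)*(d - 3)*(d + 4)^2*(d + 2)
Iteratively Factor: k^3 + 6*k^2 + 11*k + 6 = (k + 1)*(k^2 + 5*k + 6) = (k + 1)*(k + 2)*(k + 3)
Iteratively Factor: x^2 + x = (x + 1)*(x)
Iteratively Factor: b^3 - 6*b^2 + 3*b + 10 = (b + 1)*(b^2 - 7*b + 10) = (b - 2)*(b + 1)*(b - 5)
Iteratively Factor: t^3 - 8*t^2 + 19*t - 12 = (t - 1)*(t^2 - 7*t + 12) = (t - 3)*(t - 1)*(t - 4)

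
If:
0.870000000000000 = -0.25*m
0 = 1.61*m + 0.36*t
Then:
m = -3.48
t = 15.56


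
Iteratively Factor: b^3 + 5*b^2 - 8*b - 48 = (b + 4)*(b^2 + b - 12) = (b - 3)*(b + 4)*(b + 4)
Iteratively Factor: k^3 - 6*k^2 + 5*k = (k - 1)*(k^2 - 5*k) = (k - 5)*(k - 1)*(k)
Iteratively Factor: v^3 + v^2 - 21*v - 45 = (v + 3)*(v^2 - 2*v - 15) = (v - 5)*(v + 3)*(v + 3)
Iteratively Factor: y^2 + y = (y)*(y + 1)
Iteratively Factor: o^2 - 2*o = (o - 2)*(o)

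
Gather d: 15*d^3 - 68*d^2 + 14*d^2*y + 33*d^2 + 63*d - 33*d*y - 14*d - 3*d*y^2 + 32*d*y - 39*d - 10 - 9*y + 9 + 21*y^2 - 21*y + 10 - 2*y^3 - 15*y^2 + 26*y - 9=15*d^3 + d^2*(14*y - 35) + d*(-3*y^2 - y + 10) - 2*y^3 + 6*y^2 - 4*y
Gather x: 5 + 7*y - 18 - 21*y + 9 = -14*y - 4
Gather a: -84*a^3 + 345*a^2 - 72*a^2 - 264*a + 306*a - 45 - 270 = -84*a^3 + 273*a^2 + 42*a - 315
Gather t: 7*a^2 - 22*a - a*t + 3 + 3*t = 7*a^2 - 22*a + t*(3 - a) + 3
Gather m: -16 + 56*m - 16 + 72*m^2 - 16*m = 72*m^2 + 40*m - 32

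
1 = 1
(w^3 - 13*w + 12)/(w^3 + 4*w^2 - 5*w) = (w^2 + w - 12)/(w*(w + 5))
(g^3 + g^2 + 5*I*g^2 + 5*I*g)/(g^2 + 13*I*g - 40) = g*(g + 1)/(g + 8*I)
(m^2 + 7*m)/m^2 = (m + 7)/m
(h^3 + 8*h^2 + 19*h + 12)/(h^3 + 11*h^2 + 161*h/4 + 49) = 4*(h^2 + 4*h + 3)/(4*h^2 + 28*h + 49)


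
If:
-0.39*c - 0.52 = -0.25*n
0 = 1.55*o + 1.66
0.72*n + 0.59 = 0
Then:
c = -1.86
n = -0.82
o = -1.07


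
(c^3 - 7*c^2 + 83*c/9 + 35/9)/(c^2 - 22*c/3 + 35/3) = c + 1/3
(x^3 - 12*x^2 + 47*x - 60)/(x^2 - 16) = (x^2 - 8*x + 15)/(x + 4)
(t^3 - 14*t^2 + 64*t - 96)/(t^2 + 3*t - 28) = (t^2 - 10*t + 24)/(t + 7)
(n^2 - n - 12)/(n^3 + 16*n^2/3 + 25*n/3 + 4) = 3*(n - 4)/(3*n^2 + 7*n + 4)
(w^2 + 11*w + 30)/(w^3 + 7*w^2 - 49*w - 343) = (w^2 + 11*w + 30)/(w^3 + 7*w^2 - 49*w - 343)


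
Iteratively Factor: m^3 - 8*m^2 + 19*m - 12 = (m - 1)*(m^2 - 7*m + 12) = (m - 3)*(m - 1)*(m - 4)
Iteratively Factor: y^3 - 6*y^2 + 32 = (y - 4)*(y^2 - 2*y - 8) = (y - 4)*(y + 2)*(y - 4)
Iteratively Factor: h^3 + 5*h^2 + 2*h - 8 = (h + 2)*(h^2 + 3*h - 4) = (h - 1)*(h + 2)*(h + 4)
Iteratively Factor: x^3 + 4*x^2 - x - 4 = (x + 1)*(x^2 + 3*x - 4) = (x - 1)*(x + 1)*(x + 4)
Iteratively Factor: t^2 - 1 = (t - 1)*(t + 1)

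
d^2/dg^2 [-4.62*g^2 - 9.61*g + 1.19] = -9.24000000000000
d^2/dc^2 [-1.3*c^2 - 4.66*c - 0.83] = -2.60000000000000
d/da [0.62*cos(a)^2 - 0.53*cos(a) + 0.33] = (0.53 - 1.24*cos(a))*sin(a)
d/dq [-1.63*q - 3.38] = -1.63000000000000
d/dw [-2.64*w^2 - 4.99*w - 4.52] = -5.28*w - 4.99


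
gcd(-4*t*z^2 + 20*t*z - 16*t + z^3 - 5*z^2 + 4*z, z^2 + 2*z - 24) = z - 4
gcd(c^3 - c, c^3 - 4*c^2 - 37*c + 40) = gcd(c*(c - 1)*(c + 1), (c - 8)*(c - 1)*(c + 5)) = c - 1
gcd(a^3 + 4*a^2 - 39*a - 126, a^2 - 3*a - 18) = a^2 - 3*a - 18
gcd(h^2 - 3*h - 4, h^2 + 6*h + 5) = h + 1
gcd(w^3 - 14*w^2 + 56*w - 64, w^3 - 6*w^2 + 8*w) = w^2 - 6*w + 8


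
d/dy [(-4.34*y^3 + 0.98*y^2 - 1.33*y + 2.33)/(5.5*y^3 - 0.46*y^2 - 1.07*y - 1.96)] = (-3.3936*y^4 + 23.9176*y^3 - 14.5862*y^2 - 1.698*y + 5.0999)/(30.25*y^6 - 5.06*y^5 - 11.5584*y^4 - 20.5756*y^3 + 2.9481*y^2 + 4.1944*y + 3.8416)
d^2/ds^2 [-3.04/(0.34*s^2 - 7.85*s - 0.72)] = (-0.702848*s^2 + 16.22752*s + 3.04*(0.68*s - 7.85)*(1.36*s - 15.7) + 1.488384)/(-0.34*s^2 + 7.85*s + 0.72)^3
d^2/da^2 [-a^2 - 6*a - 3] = -2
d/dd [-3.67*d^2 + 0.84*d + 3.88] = 0.84 - 7.34*d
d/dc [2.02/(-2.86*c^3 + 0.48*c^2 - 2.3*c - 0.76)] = (17.3316*c^2 - 1.9392*c + 4.646)/(2.86*c^3 - 0.48*c^2 + 2.3*c + 0.76)^2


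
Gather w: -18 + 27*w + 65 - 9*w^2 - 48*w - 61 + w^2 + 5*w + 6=-8*w^2 - 16*w - 8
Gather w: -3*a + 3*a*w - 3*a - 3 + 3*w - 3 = -6*a + w*(3*a + 3) - 6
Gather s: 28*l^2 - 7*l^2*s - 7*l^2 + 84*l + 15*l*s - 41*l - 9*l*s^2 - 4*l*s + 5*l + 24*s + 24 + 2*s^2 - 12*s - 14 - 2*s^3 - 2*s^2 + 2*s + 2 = 21*l^2 - 9*l*s^2 + 48*l - 2*s^3 + s*(-7*l^2 + 11*l + 14) + 12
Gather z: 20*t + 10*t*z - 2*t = 10*t*z + 18*t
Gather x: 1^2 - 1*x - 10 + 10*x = 9*x - 9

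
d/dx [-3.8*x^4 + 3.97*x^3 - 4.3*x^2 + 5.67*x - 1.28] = -15.2*x^3 + 11.91*x^2 - 8.6*x + 5.67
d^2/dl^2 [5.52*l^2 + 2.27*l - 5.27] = 11.0400000000000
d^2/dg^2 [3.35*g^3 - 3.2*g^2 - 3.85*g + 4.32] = 20.1*g - 6.4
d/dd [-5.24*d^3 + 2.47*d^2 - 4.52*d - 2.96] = -15.72*d^2 + 4.94*d - 4.52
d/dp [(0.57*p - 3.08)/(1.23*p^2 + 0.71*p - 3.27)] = (-0.7011*p^2 + 7.5768*p + 0.3229)/(1.5129*p^4 + 1.7466*p^3 - 7.5401*p^2 - 4.6434*p + 10.6929)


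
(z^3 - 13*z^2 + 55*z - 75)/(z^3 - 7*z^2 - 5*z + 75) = (z - 3)/(z + 3)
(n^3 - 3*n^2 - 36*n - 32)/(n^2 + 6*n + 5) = (n^2 - 4*n - 32)/(n + 5)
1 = 1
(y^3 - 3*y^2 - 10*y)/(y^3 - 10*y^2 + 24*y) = (y^2 - 3*y - 10)/(y^2 - 10*y + 24)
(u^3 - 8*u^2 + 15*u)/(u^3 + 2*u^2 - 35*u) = (u - 3)/(u + 7)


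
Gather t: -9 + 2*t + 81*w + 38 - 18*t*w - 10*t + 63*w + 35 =t*(-18*w - 8) + 144*w + 64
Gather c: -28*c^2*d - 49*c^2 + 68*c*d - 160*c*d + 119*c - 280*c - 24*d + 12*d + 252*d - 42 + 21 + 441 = c^2*(-28*d - 49) + c*(-92*d - 161) + 240*d + 420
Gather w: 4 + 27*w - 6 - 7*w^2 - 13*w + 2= -7*w^2 + 14*w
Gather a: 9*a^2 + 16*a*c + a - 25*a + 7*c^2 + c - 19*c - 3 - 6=9*a^2 + a*(16*c - 24) + 7*c^2 - 18*c - 9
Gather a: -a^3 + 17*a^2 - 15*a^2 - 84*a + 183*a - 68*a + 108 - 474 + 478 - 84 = -a^3 + 2*a^2 + 31*a + 28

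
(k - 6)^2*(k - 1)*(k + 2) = k^4 - 11*k^3 + 22*k^2 + 60*k - 72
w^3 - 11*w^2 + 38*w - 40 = (w - 5)*(w - 4)*(w - 2)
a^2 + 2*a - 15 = (a - 3)*(a + 5)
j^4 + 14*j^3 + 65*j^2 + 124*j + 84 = (j + 2)^2*(j + 3)*(j + 7)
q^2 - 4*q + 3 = (q - 3)*(q - 1)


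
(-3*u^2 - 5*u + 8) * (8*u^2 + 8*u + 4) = -24*u^4 - 64*u^3 + 12*u^2 + 44*u + 32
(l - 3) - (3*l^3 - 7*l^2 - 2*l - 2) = -3*l^3 + 7*l^2 + 3*l - 1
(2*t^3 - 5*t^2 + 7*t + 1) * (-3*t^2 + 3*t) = -6*t^5 + 21*t^4 - 36*t^3 + 18*t^2 + 3*t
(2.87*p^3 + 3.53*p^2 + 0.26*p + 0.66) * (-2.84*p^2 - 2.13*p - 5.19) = -8.1508*p^5 - 16.1383*p^4 - 23.1526*p^3 - 20.7489*p^2 - 2.7552*p - 3.4254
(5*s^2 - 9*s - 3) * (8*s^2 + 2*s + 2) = 40*s^4 - 62*s^3 - 32*s^2 - 24*s - 6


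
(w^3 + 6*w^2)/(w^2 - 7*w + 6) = w^2*(w + 6)/(w^2 - 7*w + 6)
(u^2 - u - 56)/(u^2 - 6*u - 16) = (u + 7)/(u + 2)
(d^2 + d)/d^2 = (d + 1)/d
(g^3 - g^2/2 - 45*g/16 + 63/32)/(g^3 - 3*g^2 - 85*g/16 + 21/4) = (g - 3/2)/(g - 4)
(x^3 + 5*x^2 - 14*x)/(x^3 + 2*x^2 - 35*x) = (x - 2)/(x - 5)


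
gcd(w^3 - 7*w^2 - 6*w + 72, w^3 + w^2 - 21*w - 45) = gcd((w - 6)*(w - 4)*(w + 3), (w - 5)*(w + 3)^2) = w + 3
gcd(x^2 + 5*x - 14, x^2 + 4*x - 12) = x - 2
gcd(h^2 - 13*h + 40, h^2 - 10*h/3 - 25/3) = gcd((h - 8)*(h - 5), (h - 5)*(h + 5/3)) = h - 5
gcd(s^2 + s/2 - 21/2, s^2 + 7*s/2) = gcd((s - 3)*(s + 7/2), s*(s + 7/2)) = s + 7/2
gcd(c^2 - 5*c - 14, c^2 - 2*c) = 1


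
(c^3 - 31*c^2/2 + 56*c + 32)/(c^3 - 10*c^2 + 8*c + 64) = (c^2 - 15*c/2 - 4)/(c^2 - 2*c - 8)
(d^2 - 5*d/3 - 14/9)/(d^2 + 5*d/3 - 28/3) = (d + 2/3)/(d + 4)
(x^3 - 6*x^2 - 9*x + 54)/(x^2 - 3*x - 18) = x - 3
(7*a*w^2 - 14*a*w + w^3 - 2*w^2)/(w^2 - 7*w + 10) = w*(7*a + w)/(w - 5)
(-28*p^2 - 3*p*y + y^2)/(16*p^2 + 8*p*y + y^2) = (-7*p + y)/(4*p + y)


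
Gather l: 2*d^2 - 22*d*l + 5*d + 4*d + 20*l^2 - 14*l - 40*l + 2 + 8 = 2*d^2 + 9*d + 20*l^2 + l*(-22*d - 54) + 10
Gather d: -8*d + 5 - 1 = 4 - 8*d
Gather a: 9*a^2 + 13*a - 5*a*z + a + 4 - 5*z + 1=9*a^2 + a*(14 - 5*z) - 5*z + 5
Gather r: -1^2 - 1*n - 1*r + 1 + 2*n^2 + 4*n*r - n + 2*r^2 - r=2*n^2 - 2*n + 2*r^2 + r*(4*n - 2)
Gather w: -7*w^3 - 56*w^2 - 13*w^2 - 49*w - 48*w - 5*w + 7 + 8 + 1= -7*w^3 - 69*w^2 - 102*w + 16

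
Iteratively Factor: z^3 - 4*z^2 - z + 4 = (z - 1)*(z^2 - 3*z - 4) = (z - 1)*(z + 1)*(z - 4)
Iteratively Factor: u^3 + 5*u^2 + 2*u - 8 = (u + 2)*(u^2 + 3*u - 4) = (u + 2)*(u + 4)*(u - 1)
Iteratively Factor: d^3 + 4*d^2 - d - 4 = (d + 1)*(d^2 + 3*d - 4) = (d - 1)*(d + 1)*(d + 4)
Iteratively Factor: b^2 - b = (b)*(b - 1)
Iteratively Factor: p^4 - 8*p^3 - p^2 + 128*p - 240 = (p - 5)*(p^3 - 3*p^2 - 16*p + 48) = (p - 5)*(p + 4)*(p^2 - 7*p + 12) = (p - 5)*(p - 3)*(p + 4)*(p - 4)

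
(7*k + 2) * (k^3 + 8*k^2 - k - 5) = 7*k^4 + 58*k^3 + 9*k^2 - 37*k - 10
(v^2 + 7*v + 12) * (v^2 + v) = v^4 + 8*v^3 + 19*v^2 + 12*v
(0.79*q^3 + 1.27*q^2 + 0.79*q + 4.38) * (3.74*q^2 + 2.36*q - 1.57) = 2.9546*q^5 + 6.6142*q^4 + 4.7115*q^3 + 16.2517*q^2 + 9.0965*q - 6.8766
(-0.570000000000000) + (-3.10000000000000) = -3.67000000000000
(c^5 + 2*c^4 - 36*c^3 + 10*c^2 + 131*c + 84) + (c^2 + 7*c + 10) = c^5 + 2*c^4 - 36*c^3 + 11*c^2 + 138*c + 94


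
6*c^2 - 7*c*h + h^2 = (-6*c + h)*(-c + h)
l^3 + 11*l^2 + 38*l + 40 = (l + 2)*(l + 4)*(l + 5)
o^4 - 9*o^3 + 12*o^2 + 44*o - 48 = (o - 6)*(o - 4)*(o - 1)*(o + 2)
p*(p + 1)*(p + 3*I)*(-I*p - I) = -I*p^4 + 3*p^3 - 2*I*p^3 + 6*p^2 - I*p^2 + 3*p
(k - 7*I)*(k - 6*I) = k^2 - 13*I*k - 42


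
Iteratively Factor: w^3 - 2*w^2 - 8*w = (w - 4)*(w^2 + 2*w) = (w - 4)*(w + 2)*(w)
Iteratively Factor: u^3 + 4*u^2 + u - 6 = (u + 2)*(u^2 + 2*u - 3) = (u - 1)*(u + 2)*(u + 3)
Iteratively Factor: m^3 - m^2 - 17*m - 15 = (m + 3)*(m^2 - 4*m - 5) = (m - 5)*(m + 3)*(m + 1)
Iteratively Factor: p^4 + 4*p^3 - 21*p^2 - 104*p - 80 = (p + 4)*(p^3 - 21*p - 20) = (p + 4)^2*(p^2 - 4*p - 5) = (p - 5)*(p + 4)^2*(p + 1)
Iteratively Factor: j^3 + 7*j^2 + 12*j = (j)*(j^2 + 7*j + 12) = j*(j + 4)*(j + 3)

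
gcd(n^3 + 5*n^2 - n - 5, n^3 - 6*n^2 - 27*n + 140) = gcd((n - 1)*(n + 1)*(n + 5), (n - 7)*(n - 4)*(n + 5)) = n + 5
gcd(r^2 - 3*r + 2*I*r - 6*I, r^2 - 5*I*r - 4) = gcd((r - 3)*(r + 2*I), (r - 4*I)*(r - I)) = 1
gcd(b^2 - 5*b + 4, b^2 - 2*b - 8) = b - 4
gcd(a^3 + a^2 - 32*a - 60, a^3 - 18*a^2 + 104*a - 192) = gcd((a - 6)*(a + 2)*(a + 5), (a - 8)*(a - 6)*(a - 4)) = a - 6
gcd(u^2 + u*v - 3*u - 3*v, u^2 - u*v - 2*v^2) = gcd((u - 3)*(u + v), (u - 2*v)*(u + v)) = u + v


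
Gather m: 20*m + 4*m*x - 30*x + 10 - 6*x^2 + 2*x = m*(4*x + 20) - 6*x^2 - 28*x + 10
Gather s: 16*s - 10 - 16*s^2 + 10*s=-16*s^2 + 26*s - 10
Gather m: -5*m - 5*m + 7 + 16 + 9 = 32 - 10*m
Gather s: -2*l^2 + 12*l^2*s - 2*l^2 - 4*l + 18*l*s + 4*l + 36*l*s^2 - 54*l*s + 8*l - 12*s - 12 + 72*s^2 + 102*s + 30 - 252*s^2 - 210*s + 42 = -4*l^2 + 8*l + s^2*(36*l - 180) + s*(12*l^2 - 36*l - 120) + 60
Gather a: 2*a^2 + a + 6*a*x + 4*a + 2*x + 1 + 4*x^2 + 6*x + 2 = 2*a^2 + a*(6*x + 5) + 4*x^2 + 8*x + 3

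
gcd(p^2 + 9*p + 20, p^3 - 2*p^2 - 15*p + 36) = p + 4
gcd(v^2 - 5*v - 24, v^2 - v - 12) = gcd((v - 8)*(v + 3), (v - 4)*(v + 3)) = v + 3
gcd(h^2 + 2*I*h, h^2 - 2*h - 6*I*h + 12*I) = 1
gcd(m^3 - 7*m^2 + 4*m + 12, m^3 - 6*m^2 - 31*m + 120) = 1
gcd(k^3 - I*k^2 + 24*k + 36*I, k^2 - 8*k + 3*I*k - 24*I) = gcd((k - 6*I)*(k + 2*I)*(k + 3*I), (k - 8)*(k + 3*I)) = k + 3*I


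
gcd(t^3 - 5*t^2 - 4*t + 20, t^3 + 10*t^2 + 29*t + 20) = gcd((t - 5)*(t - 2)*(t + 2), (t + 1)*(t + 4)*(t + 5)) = 1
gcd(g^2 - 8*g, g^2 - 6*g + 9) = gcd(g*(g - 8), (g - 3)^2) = 1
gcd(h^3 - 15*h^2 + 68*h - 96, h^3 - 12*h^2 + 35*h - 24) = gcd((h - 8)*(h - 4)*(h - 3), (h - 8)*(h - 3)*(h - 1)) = h^2 - 11*h + 24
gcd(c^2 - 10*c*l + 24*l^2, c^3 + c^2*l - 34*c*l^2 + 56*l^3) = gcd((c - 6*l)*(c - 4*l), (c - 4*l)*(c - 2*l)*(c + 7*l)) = c - 4*l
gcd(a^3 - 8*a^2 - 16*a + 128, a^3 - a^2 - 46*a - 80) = a - 8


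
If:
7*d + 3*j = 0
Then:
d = -3*j/7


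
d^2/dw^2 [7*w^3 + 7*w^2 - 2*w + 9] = 42*w + 14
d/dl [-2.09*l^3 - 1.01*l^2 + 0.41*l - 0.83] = -6.27*l^2 - 2.02*l + 0.41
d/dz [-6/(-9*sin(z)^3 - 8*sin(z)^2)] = -6*(27*sin(z) + 16)*cos(z)/((9*sin(z) + 8)^2*sin(z)^3)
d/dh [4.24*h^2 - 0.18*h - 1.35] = 8.48*h - 0.18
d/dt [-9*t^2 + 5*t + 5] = 5 - 18*t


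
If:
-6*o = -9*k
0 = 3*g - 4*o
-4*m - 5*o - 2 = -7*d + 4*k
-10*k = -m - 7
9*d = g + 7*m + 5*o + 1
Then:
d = 135/31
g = 68/31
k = 34/31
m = 123/31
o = 51/31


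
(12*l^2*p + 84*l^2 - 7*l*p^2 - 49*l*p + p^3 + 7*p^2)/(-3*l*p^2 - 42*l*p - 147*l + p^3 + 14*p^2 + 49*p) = (-4*l + p)/(p + 7)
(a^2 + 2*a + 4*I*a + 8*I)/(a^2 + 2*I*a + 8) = (a + 2)/(a - 2*I)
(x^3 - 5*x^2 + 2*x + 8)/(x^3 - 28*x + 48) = (x + 1)/(x + 6)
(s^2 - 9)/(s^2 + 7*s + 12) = (s - 3)/(s + 4)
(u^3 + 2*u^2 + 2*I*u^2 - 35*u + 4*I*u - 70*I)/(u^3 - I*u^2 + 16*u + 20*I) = (u^2 + 2*u - 35)/(u^2 - 3*I*u + 10)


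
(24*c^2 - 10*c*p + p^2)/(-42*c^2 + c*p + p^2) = (-4*c + p)/(7*c + p)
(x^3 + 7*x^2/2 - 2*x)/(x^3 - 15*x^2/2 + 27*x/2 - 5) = x*(x + 4)/(x^2 - 7*x + 10)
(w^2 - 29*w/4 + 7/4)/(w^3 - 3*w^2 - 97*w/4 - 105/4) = (4*w - 1)/(4*w^2 + 16*w + 15)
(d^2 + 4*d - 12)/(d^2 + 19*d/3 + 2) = 3*(d - 2)/(3*d + 1)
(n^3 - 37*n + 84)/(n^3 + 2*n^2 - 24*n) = (n^2 + 4*n - 21)/(n*(n + 6))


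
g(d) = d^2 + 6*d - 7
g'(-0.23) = 5.54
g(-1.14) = -12.54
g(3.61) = 27.69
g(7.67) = 97.85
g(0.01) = -6.94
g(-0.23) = -8.33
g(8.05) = 106.10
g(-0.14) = -7.82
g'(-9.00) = -12.00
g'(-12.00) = -18.00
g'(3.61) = 13.22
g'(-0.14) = 5.72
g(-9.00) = 20.00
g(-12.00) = 65.00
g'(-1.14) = 3.72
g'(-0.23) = 5.54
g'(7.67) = 21.34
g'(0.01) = 6.02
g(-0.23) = -8.33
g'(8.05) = 22.10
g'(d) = 2*d + 6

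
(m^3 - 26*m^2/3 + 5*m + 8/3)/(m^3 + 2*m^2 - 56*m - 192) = (3*m^2 - 2*m - 1)/(3*(m^2 + 10*m + 24))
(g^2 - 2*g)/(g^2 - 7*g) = (g - 2)/(g - 7)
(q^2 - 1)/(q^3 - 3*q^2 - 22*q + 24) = (q + 1)/(q^2 - 2*q - 24)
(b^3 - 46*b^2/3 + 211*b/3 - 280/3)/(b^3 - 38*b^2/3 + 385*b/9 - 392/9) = 3*(b - 5)/(3*b - 7)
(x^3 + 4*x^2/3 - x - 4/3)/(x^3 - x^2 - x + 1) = (x + 4/3)/(x - 1)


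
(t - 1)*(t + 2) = t^2 + t - 2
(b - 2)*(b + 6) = b^2 + 4*b - 12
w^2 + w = w*(w + 1)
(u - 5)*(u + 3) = u^2 - 2*u - 15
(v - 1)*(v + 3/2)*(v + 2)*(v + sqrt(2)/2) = v^4 + sqrt(2)*v^3/2 + 5*v^3/2 - v^2/2 + 5*sqrt(2)*v^2/4 - 3*v - sqrt(2)*v/4 - 3*sqrt(2)/2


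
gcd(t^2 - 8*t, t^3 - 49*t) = t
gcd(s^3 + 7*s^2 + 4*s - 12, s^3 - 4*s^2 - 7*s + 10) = s^2 + s - 2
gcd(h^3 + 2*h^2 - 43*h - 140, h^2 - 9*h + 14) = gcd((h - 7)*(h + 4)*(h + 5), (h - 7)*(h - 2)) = h - 7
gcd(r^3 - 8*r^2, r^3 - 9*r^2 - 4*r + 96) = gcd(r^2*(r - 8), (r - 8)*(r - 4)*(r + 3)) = r - 8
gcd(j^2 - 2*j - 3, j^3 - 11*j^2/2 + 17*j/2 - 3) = j - 3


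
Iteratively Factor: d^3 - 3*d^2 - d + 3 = (d - 3)*(d^2 - 1) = (d - 3)*(d + 1)*(d - 1)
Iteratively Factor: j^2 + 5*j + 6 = (j + 2)*(j + 3)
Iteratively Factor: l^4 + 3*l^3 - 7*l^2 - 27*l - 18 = (l - 3)*(l^3 + 6*l^2 + 11*l + 6) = (l - 3)*(l + 1)*(l^2 + 5*l + 6) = (l - 3)*(l + 1)*(l + 2)*(l + 3)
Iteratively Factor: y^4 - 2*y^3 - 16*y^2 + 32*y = (y)*(y^3 - 2*y^2 - 16*y + 32) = y*(y - 4)*(y^2 + 2*y - 8) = y*(y - 4)*(y + 4)*(y - 2)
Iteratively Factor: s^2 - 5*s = (s - 5)*(s)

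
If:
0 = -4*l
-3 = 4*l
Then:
No Solution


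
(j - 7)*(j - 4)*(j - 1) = j^3 - 12*j^2 + 39*j - 28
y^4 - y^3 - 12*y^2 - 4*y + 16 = (y - 4)*(y - 1)*(y + 2)^2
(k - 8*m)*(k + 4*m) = k^2 - 4*k*m - 32*m^2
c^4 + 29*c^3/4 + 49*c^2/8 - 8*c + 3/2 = (c - 1/2)*(c - 1/4)*(c + 2)*(c + 6)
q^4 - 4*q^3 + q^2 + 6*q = q*(q - 3)*(q - 2)*(q + 1)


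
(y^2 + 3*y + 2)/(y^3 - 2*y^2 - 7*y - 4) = (y + 2)/(y^2 - 3*y - 4)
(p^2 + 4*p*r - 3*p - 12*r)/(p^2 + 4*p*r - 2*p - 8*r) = (p - 3)/(p - 2)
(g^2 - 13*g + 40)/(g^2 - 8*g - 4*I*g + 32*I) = (g - 5)/(g - 4*I)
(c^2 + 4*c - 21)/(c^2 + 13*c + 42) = (c - 3)/(c + 6)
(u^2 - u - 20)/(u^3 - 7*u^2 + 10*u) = (u + 4)/(u*(u - 2))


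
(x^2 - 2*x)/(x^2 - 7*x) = (x - 2)/(x - 7)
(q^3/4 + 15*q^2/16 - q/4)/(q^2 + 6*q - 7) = q*(4*q^2 + 15*q - 4)/(16*(q^2 + 6*q - 7))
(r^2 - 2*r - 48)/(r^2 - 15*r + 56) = (r + 6)/(r - 7)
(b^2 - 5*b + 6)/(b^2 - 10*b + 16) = (b - 3)/(b - 8)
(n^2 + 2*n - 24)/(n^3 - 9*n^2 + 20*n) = (n + 6)/(n*(n - 5))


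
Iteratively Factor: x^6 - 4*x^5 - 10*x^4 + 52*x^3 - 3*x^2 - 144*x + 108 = (x - 3)*(x^5 - x^4 - 13*x^3 + 13*x^2 + 36*x - 36) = (x - 3)*(x - 1)*(x^4 - 13*x^2 + 36) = (x - 3)*(x - 1)*(x + 3)*(x^3 - 3*x^2 - 4*x + 12) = (x - 3)*(x - 2)*(x - 1)*(x + 3)*(x^2 - x - 6) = (x - 3)^2*(x - 2)*(x - 1)*(x + 3)*(x + 2)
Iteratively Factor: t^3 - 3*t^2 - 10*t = (t)*(t^2 - 3*t - 10) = t*(t - 5)*(t + 2)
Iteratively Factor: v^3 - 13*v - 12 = (v + 3)*(v^2 - 3*v - 4) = (v - 4)*(v + 3)*(v + 1)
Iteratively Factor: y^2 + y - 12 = (y + 4)*(y - 3)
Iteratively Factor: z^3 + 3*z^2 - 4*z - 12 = (z + 2)*(z^2 + z - 6) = (z - 2)*(z + 2)*(z + 3)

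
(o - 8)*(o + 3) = o^2 - 5*o - 24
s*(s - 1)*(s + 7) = s^3 + 6*s^2 - 7*s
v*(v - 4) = v^2 - 4*v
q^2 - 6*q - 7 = (q - 7)*(q + 1)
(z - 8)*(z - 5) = z^2 - 13*z + 40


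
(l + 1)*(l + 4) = l^2 + 5*l + 4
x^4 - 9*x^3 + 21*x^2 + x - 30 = (x - 5)*(x - 3)*(x - 2)*(x + 1)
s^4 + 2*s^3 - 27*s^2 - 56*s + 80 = (s - 5)*(s - 1)*(s + 4)^2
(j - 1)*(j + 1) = j^2 - 1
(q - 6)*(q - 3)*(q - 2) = q^3 - 11*q^2 + 36*q - 36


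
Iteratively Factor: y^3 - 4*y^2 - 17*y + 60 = (y - 5)*(y^2 + y - 12) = (y - 5)*(y - 3)*(y + 4)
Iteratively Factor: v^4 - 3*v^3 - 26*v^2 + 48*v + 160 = (v + 2)*(v^3 - 5*v^2 - 16*v + 80) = (v - 4)*(v + 2)*(v^2 - v - 20) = (v - 4)*(v + 2)*(v + 4)*(v - 5)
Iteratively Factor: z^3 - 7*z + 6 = (z - 1)*(z^2 + z - 6) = (z - 1)*(z + 3)*(z - 2)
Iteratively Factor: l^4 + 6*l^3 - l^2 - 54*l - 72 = (l + 3)*(l^3 + 3*l^2 - 10*l - 24) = (l - 3)*(l + 3)*(l^2 + 6*l + 8) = (l - 3)*(l + 3)*(l + 4)*(l + 2)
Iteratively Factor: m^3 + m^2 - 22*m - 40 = (m + 4)*(m^2 - 3*m - 10) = (m - 5)*(m + 4)*(m + 2)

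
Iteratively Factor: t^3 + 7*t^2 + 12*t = (t)*(t^2 + 7*t + 12) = t*(t + 3)*(t + 4)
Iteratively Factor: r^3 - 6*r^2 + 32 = (r - 4)*(r^2 - 2*r - 8) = (r - 4)*(r + 2)*(r - 4)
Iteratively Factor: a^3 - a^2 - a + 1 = (a + 1)*(a^2 - 2*a + 1) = (a - 1)*(a + 1)*(a - 1)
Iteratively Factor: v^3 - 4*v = (v - 2)*(v^2 + 2*v) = v*(v - 2)*(v + 2)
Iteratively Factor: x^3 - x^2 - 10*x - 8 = (x + 1)*(x^2 - 2*x - 8) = (x + 1)*(x + 2)*(x - 4)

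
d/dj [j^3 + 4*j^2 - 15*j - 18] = 3*j^2 + 8*j - 15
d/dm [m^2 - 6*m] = 2*m - 6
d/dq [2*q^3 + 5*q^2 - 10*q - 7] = 6*q^2 + 10*q - 10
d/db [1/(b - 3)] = -1/(b - 3)^2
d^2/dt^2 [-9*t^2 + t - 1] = -18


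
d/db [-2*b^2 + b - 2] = 1 - 4*b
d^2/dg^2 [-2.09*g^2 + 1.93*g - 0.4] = -4.18000000000000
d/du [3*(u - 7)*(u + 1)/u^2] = 6*(3*u + 7)/u^3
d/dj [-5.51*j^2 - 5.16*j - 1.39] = -11.02*j - 5.16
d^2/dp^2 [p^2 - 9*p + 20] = 2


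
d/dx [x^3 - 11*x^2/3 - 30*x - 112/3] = 3*x^2 - 22*x/3 - 30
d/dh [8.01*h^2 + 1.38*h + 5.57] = 16.02*h + 1.38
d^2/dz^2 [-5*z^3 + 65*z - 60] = -30*z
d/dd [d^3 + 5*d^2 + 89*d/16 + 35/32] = 3*d^2 + 10*d + 89/16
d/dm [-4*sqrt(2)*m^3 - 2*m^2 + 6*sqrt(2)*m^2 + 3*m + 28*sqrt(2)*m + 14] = -12*sqrt(2)*m^2 - 4*m + 12*sqrt(2)*m + 3 + 28*sqrt(2)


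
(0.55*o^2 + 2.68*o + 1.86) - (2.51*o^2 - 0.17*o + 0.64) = -1.96*o^2 + 2.85*o + 1.22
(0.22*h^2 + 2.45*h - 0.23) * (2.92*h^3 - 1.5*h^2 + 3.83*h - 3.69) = 0.6424*h^5 + 6.824*h^4 - 3.504*h^3 + 8.9167*h^2 - 9.9214*h + 0.8487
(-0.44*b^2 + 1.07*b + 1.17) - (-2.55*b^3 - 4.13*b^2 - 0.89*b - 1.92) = 2.55*b^3 + 3.69*b^2 + 1.96*b + 3.09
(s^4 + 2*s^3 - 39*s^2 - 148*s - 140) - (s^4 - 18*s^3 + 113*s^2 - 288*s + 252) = 20*s^3 - 152*s^2 + 140*s - 392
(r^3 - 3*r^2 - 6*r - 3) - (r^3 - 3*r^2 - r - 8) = 5 - 5*r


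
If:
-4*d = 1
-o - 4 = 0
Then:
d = -1/4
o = -4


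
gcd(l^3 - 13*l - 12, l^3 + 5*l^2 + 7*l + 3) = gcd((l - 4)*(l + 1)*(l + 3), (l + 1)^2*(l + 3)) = l^2 + 4*l + 3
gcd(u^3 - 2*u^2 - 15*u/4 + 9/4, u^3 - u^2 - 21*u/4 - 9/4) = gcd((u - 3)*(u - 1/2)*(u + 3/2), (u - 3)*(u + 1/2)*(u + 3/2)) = u^2 - 3*u/2 - 9/2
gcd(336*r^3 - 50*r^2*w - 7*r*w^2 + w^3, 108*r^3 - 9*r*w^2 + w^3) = 6*r - w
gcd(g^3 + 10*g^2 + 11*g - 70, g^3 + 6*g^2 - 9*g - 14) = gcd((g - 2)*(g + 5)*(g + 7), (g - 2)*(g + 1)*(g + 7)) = g^2 + 5*g - 14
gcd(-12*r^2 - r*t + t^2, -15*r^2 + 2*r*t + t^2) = 1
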